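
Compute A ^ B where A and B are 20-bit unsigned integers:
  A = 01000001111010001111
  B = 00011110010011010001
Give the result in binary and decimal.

Apply ^ to each column (1 where bits differ):
  01000001111010001111
^ 00011110010011010001
----------------------
  01011111101001011110

Answer: 01011111101001011110 (391774)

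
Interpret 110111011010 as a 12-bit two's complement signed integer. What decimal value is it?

MSB is 1, so the value is negative. Find the magnitude:
1. Invert bits:  001000100101
2. Add 1:        001000100110  = 550
3. Apply sign:   -550

Answer: -550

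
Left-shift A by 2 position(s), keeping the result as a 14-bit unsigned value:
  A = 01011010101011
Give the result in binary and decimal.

Shift left by 2: drop the top 2 bit(s), append 2 zero(s) on the right.
  01011010101011  ->  discard [01], keep [011010101011], append 00
= 01101010101100

Answer: 01101010101100 (6828)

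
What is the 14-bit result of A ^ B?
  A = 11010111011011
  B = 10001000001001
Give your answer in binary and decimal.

Apply ^ to each column (1 where bits differ):
  11010111011011
^ 10001000001001
----------------
  01011111010010

Answer: 01011111010010 (6098)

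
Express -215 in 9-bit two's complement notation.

1. Binary of +215:  011010111
2. Invert bits:     100101000
3. Add 1:           100101001

Answer: 100101001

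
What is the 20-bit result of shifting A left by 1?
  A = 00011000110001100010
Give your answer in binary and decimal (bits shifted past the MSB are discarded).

Shift left by 1: drop the top 1 bit(s), append 1 zero(s) on the right.
  00011000110001100010  ->  discard [0], keep [0011000110001100010], append 0
= 00110001100011000100

Answer: 00110001100011000100 (202948)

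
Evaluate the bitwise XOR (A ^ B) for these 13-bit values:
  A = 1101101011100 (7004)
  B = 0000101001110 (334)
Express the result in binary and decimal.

Apply ^ to each column (1 where bits differ):
  1101101011100
^ 0000101001110
---------------
  1101000010010

Answer: 1101000010010 (6674)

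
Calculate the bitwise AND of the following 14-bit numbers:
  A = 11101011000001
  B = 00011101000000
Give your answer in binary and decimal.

Apply & to each column (1 only where both bits are 1):
  11101011000001
& 00011101000000
----------------
  00001001000000

Answer: 00001001000000 (576)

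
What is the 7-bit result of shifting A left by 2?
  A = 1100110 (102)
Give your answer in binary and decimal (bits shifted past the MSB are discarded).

Shift left by 2: drop the top 2 bit(s), append 2 zero(s) on the right.
  1100110  ->  discard [11], keep [00110], append 00
= 0011000

Answer: 0011000 (24)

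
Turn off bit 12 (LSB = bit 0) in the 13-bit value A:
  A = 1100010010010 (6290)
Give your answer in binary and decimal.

Mask = ~(1 << 12) = 0111111111111
Bit 12 of A is 1, so AND-ing with the mask clears it to 0.
  1100010010010
& 0111111111111
---------------
  0100010010010

Answer: 0100010010010 (2194)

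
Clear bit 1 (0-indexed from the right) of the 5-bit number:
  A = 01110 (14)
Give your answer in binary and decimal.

Mask = ~(1 << 1) = 11101
Bit 1 of A is 1, so AND-ing with the mask clears it to 0.
  01110
& 11101
-------
  01100

Answer: 01100 (12)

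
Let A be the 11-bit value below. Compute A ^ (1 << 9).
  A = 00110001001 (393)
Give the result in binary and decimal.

Mask = 1 << 9 = 01000000000
Bit 9 of A is 0; XOR with the mask flips it to 1.
  00110001001
^ 01000000000
-------------
  01110001001

Answer: 01110001001 (905)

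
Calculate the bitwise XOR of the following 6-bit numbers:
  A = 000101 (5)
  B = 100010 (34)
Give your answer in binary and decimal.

Apply ^ to each column (1 where bits differ):
  000101
^ 100010
--------
  100111

Answer: 100111 (39)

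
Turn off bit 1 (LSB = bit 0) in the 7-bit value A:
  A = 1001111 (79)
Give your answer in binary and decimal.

Mask = ~(1 << 1) = 1111101
Bit 1 of A is 1, so AND-ing with the mask clears it to 0.
  1001111
& 1111101
---------
  1001101

Answer: 1001101 (77)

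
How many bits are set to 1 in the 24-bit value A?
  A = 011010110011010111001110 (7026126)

011010110011010111001110
1-bits at positions (from bit 0 = LSB): 1, 2, 3, 6, 7, 8, 10, 12, 13, 16, 17, 19, 21, 22
Count = 14

Answer: 14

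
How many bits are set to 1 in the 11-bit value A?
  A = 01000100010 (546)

01000100010
1-bits at positions (from bit 0 = LSB): 1, 5, 9
Count = 3

Answer: 3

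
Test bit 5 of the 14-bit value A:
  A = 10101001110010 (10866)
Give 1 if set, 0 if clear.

Bit 5 is the 6th from the right.
  10101001110010
          ^
That bit is 1.

Answer: 1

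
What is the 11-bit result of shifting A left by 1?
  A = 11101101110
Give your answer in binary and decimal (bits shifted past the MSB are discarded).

Shift left by 1: drop the top 1 bit(s), append 1 zero(s) on the right.
  11101101110  ->  discard [1], keep [1101101110], append 0
= 11011011100

Answer: 11011011100 (1756)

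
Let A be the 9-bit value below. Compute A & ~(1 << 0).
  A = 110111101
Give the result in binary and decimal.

Mask = ~(1 << 0) = 111111110
Bit 0 of A is 1, so AND-ing with the mask clears it to 0.
  110111101
& 111111110
-----------
  110111100

Answer: 110111100 (444)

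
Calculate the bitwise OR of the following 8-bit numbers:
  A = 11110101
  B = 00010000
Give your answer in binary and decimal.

Apply | to each column (1 where either bit is 1):
  11110101
| 00010000
----------
  11110101

Answer: 11110101 (245)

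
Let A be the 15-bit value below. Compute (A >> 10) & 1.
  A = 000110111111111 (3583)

Bit 10 is the 11th from the right.
  000110111111111
      ^
That bit is 1.

Answer: 1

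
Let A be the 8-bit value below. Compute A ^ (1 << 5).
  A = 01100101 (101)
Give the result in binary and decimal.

Mask = 1 << 5 = 00100000
Bit 5 of A is 1; XOR with the mask flips it to 0.
  01100101
^ 00100000
----------
  01000101

Answer: 01000101 (69)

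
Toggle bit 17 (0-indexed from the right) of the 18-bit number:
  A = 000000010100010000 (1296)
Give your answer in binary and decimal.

Mask = 1 << 17 = 100000000000000000
Bit 17 of A is 0; XOR with the mask flips it to 1.
  000000010100010000
^ 100000000000000000
--------------------
  100000010100010000

Answer: 100000010100010000 (132368)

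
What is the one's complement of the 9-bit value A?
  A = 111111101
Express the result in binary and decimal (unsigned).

Flip each bit (0->1, 1->0):
  111111101
  000000010

Answer: 000000010 (2)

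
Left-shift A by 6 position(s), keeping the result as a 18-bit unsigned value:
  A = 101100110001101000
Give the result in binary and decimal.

Shift left by 6: drop the top 6 bit(s), append 6 zero(s) on the right.
  101100110001101000  ->  discard [101100], keep [110001101000], append 000000
= 110001101000000000

Answer: 110001101000000000 (203264)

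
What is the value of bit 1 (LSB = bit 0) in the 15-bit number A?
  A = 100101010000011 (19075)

Bit 1 is the 2nd from the right.
  100101010000011
               ^
That bit is 1.

Answer: 1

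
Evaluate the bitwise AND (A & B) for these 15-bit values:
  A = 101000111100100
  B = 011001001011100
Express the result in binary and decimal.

Apply & to each column (1 only where both bits are 1):
  101000111100100
& 011001001011100
-----------------
  001000001000100

Answer: 001000001000100 (4164)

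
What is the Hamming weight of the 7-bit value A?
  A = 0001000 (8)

0001000
1-bits at positions (from bit 0 = LSB): 3
Count = 1

Answer: 1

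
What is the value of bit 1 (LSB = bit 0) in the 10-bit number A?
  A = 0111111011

Bit 1 is the 2nd from the right.
  0111111011
          ^
That bit is 1.

Answer: 1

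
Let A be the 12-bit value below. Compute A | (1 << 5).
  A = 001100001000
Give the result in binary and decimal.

Mask = 1 << 5 = 000000100000
Bit 5 of A is 0, so OR-ing with the mask flips it to 1.
  001100001000
| 000000100000
--------------
  001100101000

Answer: 001100101000 (808)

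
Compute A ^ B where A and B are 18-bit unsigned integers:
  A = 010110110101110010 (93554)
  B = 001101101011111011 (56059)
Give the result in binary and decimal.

Apply ^ to each column (1 where bits differ):
  010110110101110010
^ 001101101011111011
--------------------
  011011011110001001

Answer: 011011011110001001 (112521)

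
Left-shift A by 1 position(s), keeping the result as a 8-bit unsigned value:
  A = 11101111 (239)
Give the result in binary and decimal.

Shift left by 1: drop the top 1 bit(s), append 1 zero(s) on the right.
  11101111  ->  discard [1], keep [1101111], append 0
= 11011110

Answer: 11011110 (222)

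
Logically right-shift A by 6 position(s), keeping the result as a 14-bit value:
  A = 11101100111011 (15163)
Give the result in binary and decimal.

Logical shift right by 6: drop the bottom 6 bit(s), prepend 6 zero(s) on the left.
  11101100111011  ->  keep [11101100], discard [111011], prepend 000000
= 00000011101100

Answer: 00000011101100 (236)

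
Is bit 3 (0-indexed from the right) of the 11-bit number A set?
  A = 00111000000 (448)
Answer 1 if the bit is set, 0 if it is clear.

Bit 3 is the 4th from the right.
  00111000000
         ^
That bit is 0.

Answer: 0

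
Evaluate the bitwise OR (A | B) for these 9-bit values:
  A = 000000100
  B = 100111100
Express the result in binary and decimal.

Apply | to each column (1 where either bit is 1):
  000000100
| 100111100
-----------
  100111100

Answer: 100111100 (316)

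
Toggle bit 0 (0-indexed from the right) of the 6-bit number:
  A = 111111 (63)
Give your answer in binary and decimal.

Mask = 1 << 0 = 000001
Bit 0 of A is 1; XOR with the mask flips it to 0.
  111111
^ 000001
--------
  111110

Answer: 111110 (62)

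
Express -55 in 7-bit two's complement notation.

1. Binary of +55:  0110111
2. Invert bits:     1001000
3. Add 1:           1001001

Answer: 1001001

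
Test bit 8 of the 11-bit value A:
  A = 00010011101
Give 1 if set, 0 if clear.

Bit 8 is the 9th from the right.
  00010011101
    ^
That bit is 0.

Answer: 0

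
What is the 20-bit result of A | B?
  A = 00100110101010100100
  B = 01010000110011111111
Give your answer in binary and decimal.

Apply | to each column (1 where either bit is 1):
  00100110101010100100
| 01010000110011111111
----------------------
  01110110111011111111

Answer: 01110110111011111111 (487167)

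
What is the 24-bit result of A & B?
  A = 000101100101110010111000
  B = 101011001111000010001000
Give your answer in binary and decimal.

Apply & to each column (1 only where both bits are 1):
  000101100101110010111000
& 101011001111000010001000
--------------------------
  000001000101000010001000

Answer: 000001000101000010001000 (282760)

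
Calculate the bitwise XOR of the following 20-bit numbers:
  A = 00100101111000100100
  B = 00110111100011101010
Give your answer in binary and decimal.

Apply ^ to each column (1 where bits differ):
  00100101111000100100
^ 00110111100011101010
----------------------
  00010010011011001110

Answer: 00010010011011001110 (75470)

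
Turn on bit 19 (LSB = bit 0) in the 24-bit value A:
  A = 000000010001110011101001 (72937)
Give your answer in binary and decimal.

Mask = 1 << 19 = 000010000000000000000000
Bit 19 of A is 0, so OR-ing with the mask flips it to 1.
  000000010001110011101001
| 000010000000000000000000
--------------------------
  000010010001110011101001

Answer: 000010010001110011101001 (597225)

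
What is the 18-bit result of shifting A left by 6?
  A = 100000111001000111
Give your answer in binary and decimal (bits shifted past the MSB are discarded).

Shift left by 6: drop the top 6 bit(s), append 6 zero(s) on the right.
  100000111001000111  ->  discard [100000], keep [111001000111], append 000000
= 111001000111000000

Answer: 111001000111000000 (233920)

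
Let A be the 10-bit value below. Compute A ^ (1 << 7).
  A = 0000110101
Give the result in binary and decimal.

Mask = 1 << 7 = 0010000000
Bit 7 of A is 0; XOR with the mask flips it to 1.
  0000110101
^ 0010000000
------------
  0010110101

Answer: 0010110101 (181)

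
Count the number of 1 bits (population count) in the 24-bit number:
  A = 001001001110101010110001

001001001110101010110001
1-bits at positions (from bit 0 = LSB): 0, 4, 5, 7, 9, 11, 13, 14, 15, 18, 21
Count = 11

Answer: 11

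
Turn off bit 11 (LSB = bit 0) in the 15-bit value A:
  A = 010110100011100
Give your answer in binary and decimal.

Mask = ~(1 << 11) = 111011111111111
Bit 11 of A is 1, so AND-ing with the mask clears it to 0.
  010110100011100
& 111011111111111
-----------------
  010010100011100

Answer: 010010100011100 (9500)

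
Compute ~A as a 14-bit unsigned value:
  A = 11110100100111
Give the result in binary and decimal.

Flip each bit (0->1, 1->0):
  11110100100111
  00001011011000

Answer: 00001011011000 (728)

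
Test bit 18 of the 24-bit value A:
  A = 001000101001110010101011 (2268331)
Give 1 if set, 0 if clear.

Bit 18 is the 19th from the right.
  001000101001110010101011
       ^
That bit is 0.

Answer: 0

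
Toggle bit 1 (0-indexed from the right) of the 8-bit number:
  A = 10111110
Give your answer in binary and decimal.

Mask = 1 << 1 = 00000010
Bit 1 of A is 1; XOR with the mask flips it to 0.
  10111110
^ 00000010
----------
  10111100

Answer: 10111100 (188)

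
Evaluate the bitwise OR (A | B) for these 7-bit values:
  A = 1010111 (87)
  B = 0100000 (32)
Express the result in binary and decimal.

Apply | to each column (1 where either bit is 1):
  1010111
| 0100000
---------
  1110111

Answer: 1110111 (119)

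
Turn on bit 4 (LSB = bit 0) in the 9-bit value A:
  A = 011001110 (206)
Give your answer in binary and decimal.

Mask = 1 << 4 = 000010000
Bit 4 of A is 0, so OR-ing with the mask flips it to 1.
  011001110
| 000010000
-----------
  011011110

Answer: 011011110 (222)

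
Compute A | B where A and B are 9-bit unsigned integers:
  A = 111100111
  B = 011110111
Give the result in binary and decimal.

Apply | to each column (1 where either bit is 1):
  111100111
| 011110111
-----------
  111110111

Answer: 111110111 (503)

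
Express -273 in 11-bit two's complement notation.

1. Binary of +273:  00100010001
2. Invert bits:     11011101110
3. Add 1:           11011101111

Answer: 11011101111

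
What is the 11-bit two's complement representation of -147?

1. Binary of +147:  00010010011
2. Invert bits:     11101101100
3. Add 1:           11101101101

Answer: 11101101101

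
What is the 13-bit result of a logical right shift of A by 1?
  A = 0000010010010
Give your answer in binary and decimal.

Logical shift right by 1: drop the bottom 1 bit(s), prepend 1 zero(s) on the left.
  0000010010010  ->  keep [000001001001], discard [0], prepend 0
= 0000001001001

Answer: 0000001001001 (73)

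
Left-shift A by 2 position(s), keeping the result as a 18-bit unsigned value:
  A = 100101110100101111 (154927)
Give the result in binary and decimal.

Shift left by 2: drop the top 2 bit(s), append 2 zero(s) on the right.
  100101110100101111  ->  discard [10], keep [0101110100101111], append 00
= 010111010010111100

Answer: 010111010010111100 (95420)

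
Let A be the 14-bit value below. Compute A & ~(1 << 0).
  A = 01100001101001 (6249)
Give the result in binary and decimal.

Mask = ~(1 << 0) = 11111111111110
Bit 0 of A is 1, so AND-ing with the mask clears it to 0.
  01100001101001
& 11111111111110
----------------
  01100001101000

Answer: 01100001101000 (6248)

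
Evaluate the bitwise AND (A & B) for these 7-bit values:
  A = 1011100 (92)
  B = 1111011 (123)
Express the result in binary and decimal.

Apply & to each column (1 only where both bits are 1):
  1011100
& 1111011
---------
  1011000

Answer: 1011000 (88)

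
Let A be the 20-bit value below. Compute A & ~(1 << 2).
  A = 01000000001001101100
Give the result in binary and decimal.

Mask = ~(1 << 2) = 11111111111111111011
Bit 2 of A is 1, so AND-ing with the mask clears it to 0.
  01000000001001101100
& 11111111111111111011
----------------------
  01000000001001101000

Answer: 01000000001001101000 (262760)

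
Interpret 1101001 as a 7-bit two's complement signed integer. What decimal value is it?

MSB is 1, so the value is negative. Find the magnitude:
1. Invert bits:  0010110
2. Add 1:        0010111  = 23
3. Apply sign:   -23

Answer: -23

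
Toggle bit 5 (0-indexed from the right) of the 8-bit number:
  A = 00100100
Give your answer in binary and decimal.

Mask = 1 << 5 = 00100000
Bit 5 of A is 1; XOR with the mask flips it to 0.
  00100100
^ 00100000
----------
  00000100

Answer: 00000100 (4)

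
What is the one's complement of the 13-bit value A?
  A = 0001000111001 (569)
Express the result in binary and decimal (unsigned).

Flip each bit (0->1, 1->0):
  0001000111001
  1110111000110

Answer: 1110111000110 (7622)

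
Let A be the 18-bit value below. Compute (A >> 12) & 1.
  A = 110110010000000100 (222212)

Bit 12 is the 13th from the right.
  110110010000000100
       ^
That bit is 0.

Answer: 0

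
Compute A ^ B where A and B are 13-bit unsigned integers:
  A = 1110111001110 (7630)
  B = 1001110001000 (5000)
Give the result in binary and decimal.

Apply ^ to each column (1 where bits differ):
  1110111001110
^ 1001110001000
---------------
  0111001000110

Answer: 0111001000110 (3654)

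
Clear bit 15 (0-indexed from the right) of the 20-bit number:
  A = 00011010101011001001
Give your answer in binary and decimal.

Mask = ~(1 << 15) = 11110111111111111111
Bit 15 of A is 1, so AND-ing with the mask clears it to 0.
  00011010101011001001
& 11110111111111111111
----------------------
  00010010101011001001

Answer: 00010010101011001001 (76489)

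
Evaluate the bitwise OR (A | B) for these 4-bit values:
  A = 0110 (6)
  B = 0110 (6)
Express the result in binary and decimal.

Apply | to each column (1 where either bit is 1):
  0110
| 0110
------
  0110

Answer: 0110 (6)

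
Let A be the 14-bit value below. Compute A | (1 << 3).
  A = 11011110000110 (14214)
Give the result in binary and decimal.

Mask = 1 << 3 = 00000000001000
Bit 3 of A is 0, so OR-ing with the mask flips it to 1.
  11011110000110
| 00000000001000
----------------
  11011110001110

Answer: 11011110001110 (14222)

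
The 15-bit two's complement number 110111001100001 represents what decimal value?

MSB is 1, so the value is negative. Find the magnitude:
1. Invert bits:  001000110011110
2. Add 1:        001000110011111  = 4511
3. Apply sign:   -4511

Answer: -4511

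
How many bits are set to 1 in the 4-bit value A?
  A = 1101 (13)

1101
1-bits at positions (from bit 0 = LSB): 0, 2, 3
Count = 3

Answer: 3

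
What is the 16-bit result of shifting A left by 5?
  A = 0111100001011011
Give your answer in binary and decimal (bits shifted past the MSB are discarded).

Shift left by 5: drop the top 5 bit(s), append 5 zero(s) on the right.
  0111100001011011  ->  discard [01111], keep [00001011011], append 00000
= 0000101101100000

Answer: 0000101101100000 (2912)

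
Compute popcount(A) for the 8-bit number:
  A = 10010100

10010100
1-bits at positions (from bit 0 = LSB): 2, 4, 7
Count = 3

Answer: 3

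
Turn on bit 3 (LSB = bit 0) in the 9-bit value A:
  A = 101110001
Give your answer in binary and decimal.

Mask = 1 << 3 = 000001000
Bit 3 of A is 0, so OR-ing with the mask flips it to 1.
  101110001
| 000001000
-----------
  101111001

Answer: 101111001 (377)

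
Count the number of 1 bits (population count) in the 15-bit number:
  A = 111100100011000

111100100011000
1-bits at positions (from bit 0 = LSB): 3, 4, 8, 11, 12, 13, 14
Count = 7

Answer: 7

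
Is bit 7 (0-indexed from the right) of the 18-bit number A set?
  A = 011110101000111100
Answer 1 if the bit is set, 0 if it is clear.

Bit 7 is the 8th from the right.
  011110101000111100
            ^
That bit is 0.

Answer: 0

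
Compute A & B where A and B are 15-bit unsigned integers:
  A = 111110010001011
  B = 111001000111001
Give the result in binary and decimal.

Apply & to each column (1 only where both bits are 1):
  111110010001011
& 111001000111001
-----------------
  111000000001001

Answer: 111000000001001 (28681)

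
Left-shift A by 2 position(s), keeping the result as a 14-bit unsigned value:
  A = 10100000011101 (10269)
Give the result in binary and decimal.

Shift left by 2: drop the top 2 bit(s), append 2 zero(s) on the right.
  10100000011101  ->  discard [10], keep [100000011101], append 00
= 10000001110100

Answer: 10000001110100 (8308)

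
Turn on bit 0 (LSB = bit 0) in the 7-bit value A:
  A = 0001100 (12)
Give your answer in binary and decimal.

Mask = 1 << 0 = 0000001
Bit 0 of A is 0, so OR-ing with the mask flips it to 1.
  0001100
| 0000001
---------
  0001101

Answer: 0001101 (13)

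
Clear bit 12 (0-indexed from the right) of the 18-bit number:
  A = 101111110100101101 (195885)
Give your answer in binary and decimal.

Mask = ~(1 << 12) = 111110111111111111
Bit 12 of A is 1, so AND-ing with the mask clears it to 0.
  101111110100101101
& 111110111111111111
--------------------
  101110110100101101

Answer: 101110110100101101 (191789)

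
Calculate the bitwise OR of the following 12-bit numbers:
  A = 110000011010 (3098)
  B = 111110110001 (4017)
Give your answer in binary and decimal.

Apply | to each column (1 where either bit is 1):
  110000011010
| 111110110001
--------------
  111110111011

Answer: 111110111011 (4027)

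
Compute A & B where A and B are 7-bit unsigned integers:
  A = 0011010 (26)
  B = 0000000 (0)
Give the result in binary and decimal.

Apply & to each column (1 only where both bits are 1):
  0011010
& 0000000
---------
  0000000

Answer: 0000000 (0)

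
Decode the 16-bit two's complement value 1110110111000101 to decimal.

MSB is 1, so the value is negative. Find the magnitude:
1. Invert bits:  0001001000111010
2. Add 1:        0001001000111011  = 4667
3. Apply sign:   -4667

Answer: -4667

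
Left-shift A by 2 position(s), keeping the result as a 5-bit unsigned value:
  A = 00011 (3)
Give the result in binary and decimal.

Shift left by 2: drop the top 2 bit(s), append 2 zero(s) on the right.
  00011  ->  discard [00], keep [011], append 00
= 01100

Answer: 01100 (12)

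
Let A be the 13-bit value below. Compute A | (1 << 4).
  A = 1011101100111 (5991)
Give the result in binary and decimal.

Mask = 1 << 4 = 0000000010000
Bit 4 of A is 0, so OR-ing with the mask flips it to 1.
  1011101100111
| 0000000010000
---------------
  1011101110111

Answer: 1011101110111 (6007)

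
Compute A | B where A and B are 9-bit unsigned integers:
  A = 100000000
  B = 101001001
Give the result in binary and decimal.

Apply | to each column (1 where either bit is 1):
  100000000
| 101001001
-----------
  101001001

Answer: 101001001 (329)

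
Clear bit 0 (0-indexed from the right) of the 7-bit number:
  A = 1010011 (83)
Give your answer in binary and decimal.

Mask = ~(1 << 0) = 1111110
Bit 0 of A is 1, so AND-ing with the mask clears it to 0.
  1010011
& 1111110
---------
  1010010

Answer: 1010010 (82)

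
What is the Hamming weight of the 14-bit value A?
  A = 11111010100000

11111010100000
1-bits at positions (from bit 0 = LSB): 5, 7, 9, 10, 11, 12, 13
Count = 7

Answer: 7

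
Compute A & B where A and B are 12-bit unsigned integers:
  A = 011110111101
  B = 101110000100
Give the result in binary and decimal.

Apply & to each column (1 only where both bits are 1):
  011110111101
& 101110000100
--------------
  001110000100

Answer: 001110000100 (900)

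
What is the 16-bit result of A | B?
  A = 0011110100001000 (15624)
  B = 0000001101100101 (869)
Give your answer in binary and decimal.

Apply | to each column (1 where either bit is 1):
  0011110100001000
| 0000001101100101
------------------
  0011111101101101

Answer: 0011111101101101 (16237)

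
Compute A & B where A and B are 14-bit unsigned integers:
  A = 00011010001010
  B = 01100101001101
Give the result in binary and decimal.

Apply & to each column (1 only where both bits are 1):
  00011010001010
& 01100101001101
----------------
  00000000001000

Answer: 00000000001000 (8)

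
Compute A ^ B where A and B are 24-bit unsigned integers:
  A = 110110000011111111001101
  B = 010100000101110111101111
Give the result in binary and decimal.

Apply ^ to each column (1 where bits differ):
  110110000011111111001101
^ 010100000101110111101111
--------------------------
  100010000110001000100010

Answer: 100010000110001000100010 (8938018)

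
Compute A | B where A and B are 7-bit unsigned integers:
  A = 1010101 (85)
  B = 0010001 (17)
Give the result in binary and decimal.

Apply | to each column (1 where either bit is 1):
  1010101
| 0010001
---------
  1010101

Answer: 1010101 (85)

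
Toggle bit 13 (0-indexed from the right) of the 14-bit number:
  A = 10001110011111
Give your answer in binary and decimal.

Mask = 1 << 13 = 10000000000000
Bit 13 of A is 1; XOR with the mask flips it to 0.
  10001110011111
^ 10000000000000
----------------
  00001110011111

Answer: 00001110011111 (927)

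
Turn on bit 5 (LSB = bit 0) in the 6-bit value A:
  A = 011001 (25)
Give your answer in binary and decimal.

Mask = 1 << 5 = 100000
Bit 5 of A is 0, so OR-ing with the mask flips it to 1.
  011001
| 100000
--------
  111001

Answer: 111001 (57)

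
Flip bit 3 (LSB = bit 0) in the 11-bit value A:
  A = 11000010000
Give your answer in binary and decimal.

Mask = 1 << 3 = 00000001000
Bit 3 of A is 0; XOR with the mask flips it to 1.
  11000010000
^ 00000001000
-------------
  11000011000

Answer: 11000011000 (1560)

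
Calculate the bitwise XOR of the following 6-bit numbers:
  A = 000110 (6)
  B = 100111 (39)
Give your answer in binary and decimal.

Apply ^ to each column (1 where bits differ):
  000110
^ 100111
--------
  100001

Answer: 100001 (33)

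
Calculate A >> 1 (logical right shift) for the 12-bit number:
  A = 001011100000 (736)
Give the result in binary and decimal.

Logical shift right by 1: drop the bottom 1 bit(s), prepend 1 zero(s) on the left.
  001011100000  ->  keep [00101110000], discard [0], prepend 0
= 000101110000

Answer: 000101110000 (368)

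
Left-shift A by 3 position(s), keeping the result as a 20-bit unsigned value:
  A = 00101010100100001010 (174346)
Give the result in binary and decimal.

Shift left by 3: drop the top 3 bit(s), append 3 zero(s) on the right.
  00101010100100001010  ->  discard [001], keep [01010100100001010], append 000
= 01010100100001010000

Answer: 01010100100001010000 (346192)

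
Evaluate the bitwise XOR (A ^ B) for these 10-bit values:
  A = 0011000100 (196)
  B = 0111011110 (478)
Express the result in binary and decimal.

Apply ^ to each column (1 where bits differ):
  0011000100
^ 0111011110
------------
  0100011010

Answer: 0100011010 (282)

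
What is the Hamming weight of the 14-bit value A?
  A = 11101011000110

11101011000110
1-bits at positions (from bit 0 = LSB): 1, 2, 6, 7, 9, 11, 12, 13
Count = 8

Answer: 8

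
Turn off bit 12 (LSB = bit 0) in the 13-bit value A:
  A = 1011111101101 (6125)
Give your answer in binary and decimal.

Mask = ~(1 << 12) = 0111111111111
Bit 12 of A is 1, so AND-ing with the mask clears it to 0.
  1011111101101
& 0111111111111
---------------
  0011111101101

Answer: 0011111101101 (2029)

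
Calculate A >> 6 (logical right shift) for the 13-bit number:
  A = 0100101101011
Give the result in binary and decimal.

Logical shift right by 6: drop the bottom 6 bit(s), prepend 6 zero(s) on the left.
  0100101101011  ->  keep [0100101], discard [101011], prepend 000000
= 0000000100101

Answer: 0000000100101 (37)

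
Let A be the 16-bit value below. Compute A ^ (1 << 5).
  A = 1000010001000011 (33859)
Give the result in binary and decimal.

Mask = 1 << 5 = 0000000000100000
Bit 5 of A is 0; XOR with the mask flips it to 1.
  1000010001000011
^ 0000000000100000
------------------
  1000010001100011

Answer: 1000010001100011 (33891)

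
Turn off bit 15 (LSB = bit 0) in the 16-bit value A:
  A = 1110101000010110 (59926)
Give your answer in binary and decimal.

Mask = ~(1 << 15) = 0111111111111111
Bit 15 of A is 1, so AND-ing with the mask clears it to 0.
  1110101000010110
& 0111111111111111
------------------
  0110101000010110

Answer: 0110101000010110 (27158)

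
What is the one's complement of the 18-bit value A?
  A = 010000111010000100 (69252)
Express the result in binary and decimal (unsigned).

Flip each bit (0->1, 1->0):
  010000111010000100
  101111000101111011

Answer: 101111000101111011 (192891)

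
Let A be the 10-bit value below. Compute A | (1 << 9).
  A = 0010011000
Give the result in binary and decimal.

Mask = 1 << 9 = 1000000000
Bit 9 of A is 0, so OR-ing with the mask flips it to 1.
  0010011000
| 1000000000
------------
  1010011000

Answer: 1010011000 (664)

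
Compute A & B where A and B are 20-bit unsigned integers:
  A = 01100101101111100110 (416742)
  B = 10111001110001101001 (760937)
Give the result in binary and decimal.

Apply & to each column (1 only where both bits are 1):
  01100101101111100110
& 10111001110001101001
----------------------
  00100001100001100000

Answer: 00100001100001100000 (137312)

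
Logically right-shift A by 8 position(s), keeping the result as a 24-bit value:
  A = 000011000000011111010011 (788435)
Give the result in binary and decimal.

Logical shift right by 8: drop the bottom 8 bit(s), prepend 8 zero(s) on the left.
  000011000000011111010011  ->  keep [0000110000000111], discard [11010011], prepend 00000000
= 000000000000110000000111

Answer: 000000000000110000000111 (3079)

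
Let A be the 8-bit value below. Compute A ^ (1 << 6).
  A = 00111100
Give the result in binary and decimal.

Mask = 1 << 6 = 01000000
Bit 6 of A is 0; XOR with the mask flips it to 1.
  00111100
^ 01000000
----------
  01111100

Answer: 01111100 (124)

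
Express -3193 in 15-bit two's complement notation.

1. Binary of +3193:  000110001111001
2. Invert bits:     111001110000110
3. Add 1:           111001110000111

Answer: 111001110000111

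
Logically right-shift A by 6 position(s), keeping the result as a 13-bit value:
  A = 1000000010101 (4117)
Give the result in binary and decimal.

Logical shift right by 6: drop the bottom 6 bit(s), prepend 6 zero(s) on the left.
  1000000010101  ->  keep [1000000], discard [010101], prepend 000000
= 0000001000000

Answer: 0000001000000 (64)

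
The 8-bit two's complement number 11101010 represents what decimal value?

MSB is 1, so the value is negative. Find the magnitude:
1. Invert bits:  00010101
2. Add 1:        00010110  = 22
3. Apply sign:   -22

Answer: -22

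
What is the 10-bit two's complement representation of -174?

1. Binary of +174:  0010101110
2. Invert bits:     1101010001
3. Add 1:           1101010010

Answer: 1101010010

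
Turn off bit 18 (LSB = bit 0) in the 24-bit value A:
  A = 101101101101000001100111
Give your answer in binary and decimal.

Mask = ~(1 << 18) = 111110111111111111111111
Bit 18 of A is 1, so AND-ing with the mask clears it to 0.
  101101101101000001100111
& 111110111111111111111111
--------------------------
  101100101101000001100111

Answer: 101100101101000001100111 (11718759)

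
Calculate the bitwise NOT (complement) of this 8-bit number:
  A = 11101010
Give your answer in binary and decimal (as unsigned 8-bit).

Flip each bit (0->1, 1->0):
  11101010
  00010101

Answer: 00010101 (21)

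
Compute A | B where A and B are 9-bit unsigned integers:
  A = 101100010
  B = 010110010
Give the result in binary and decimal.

Apply | to each column (1 where either bit is 1):
  101100010
| 010110010
-----------
  111110010

Answer: 111110010 (498)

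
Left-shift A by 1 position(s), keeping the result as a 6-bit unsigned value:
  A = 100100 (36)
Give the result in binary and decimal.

Shift left by 1: drop the top 1 bit(s), append 1 zero(s) on the right.
  100100  ->  discard [1], keep [00100], append 0
= 001000

Answer: 001000 (8)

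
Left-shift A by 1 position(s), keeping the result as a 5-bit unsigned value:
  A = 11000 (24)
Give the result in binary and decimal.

Shift left by 1: drop the top 1 bit(s), append 1 zero(s) on the right.
  11000  ->  discard [1], keep [1000], append 0
= 10000

Answer: 10000 (16)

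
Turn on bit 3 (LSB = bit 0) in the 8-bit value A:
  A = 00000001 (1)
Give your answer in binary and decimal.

Mask = 1 << 3 = 00001000
Bit 3 of A is 0, so OR-ing with the mask flips it to 1.
  00000001
| 00001000
----------
  00001001

Answer: 00001001 (9)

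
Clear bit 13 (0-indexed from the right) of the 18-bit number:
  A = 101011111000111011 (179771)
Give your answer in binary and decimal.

Mask = ~(1 << 13) = 111101111111111111
Bit 13 of A is 1, so AND-ing with the mask clears it to 0.
  101011111000111011
& 111101111111111111
--------------------
  101001111000111011

Answer: 101001111000111011 (171579)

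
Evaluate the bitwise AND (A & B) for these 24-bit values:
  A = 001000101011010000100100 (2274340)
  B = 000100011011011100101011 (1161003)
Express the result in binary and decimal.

Apply & to each column (1 only where both bits are 1):
  001000101011010000100100
& 000100011011011100101011
--------------------------
  000000001011010000100000

Answer: 000000001011010000100000 (46112)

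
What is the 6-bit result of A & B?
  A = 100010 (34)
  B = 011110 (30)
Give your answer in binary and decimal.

Apply & to each column (1 only where both bits are 1):
  100010
& 011110
--------
  000010

Answer: 000010 (2)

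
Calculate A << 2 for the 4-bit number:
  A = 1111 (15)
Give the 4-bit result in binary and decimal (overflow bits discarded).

Shift left by 2: drop the top 2 bit(s), append 2 zero(s) on the right.
  1111  ->  discard [11], keep [11], append 00
= 1100

Answer: 1100 (12)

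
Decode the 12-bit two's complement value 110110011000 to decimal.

MSB is 1, so the value is negative. Find the magnitude:
1. Invert bits:  001001100111
2. Add 1:        001001101000  = 616
3. Apply sign:   -616

Answer: -616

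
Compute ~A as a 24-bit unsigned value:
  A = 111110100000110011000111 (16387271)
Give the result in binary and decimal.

Flip each bit (0->1, 1->0):
  111110100000110011000111
  000001011111001100111000

Answer: 000001011111001100111000 (389944)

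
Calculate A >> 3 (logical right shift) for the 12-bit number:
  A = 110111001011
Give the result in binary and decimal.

Logical shift right by 3: drop the bottom 3 bit(s), prepend 3 zero(s) on the left.
  110111001011  ->  keep [110111001], discard [011], prepend 000
= 000110111001

Answer: 000110111001 (441)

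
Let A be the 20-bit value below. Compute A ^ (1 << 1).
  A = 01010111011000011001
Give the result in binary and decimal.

Mask = 1 << 1 = 00000000000000000010
Bit 1 of A is 0; XOR with the mask flips it to 1.
  01010111011000011001
^ 00000000000000000010
----------------------
  01010111011000011011

Answer: 01010111011000011011 (357915)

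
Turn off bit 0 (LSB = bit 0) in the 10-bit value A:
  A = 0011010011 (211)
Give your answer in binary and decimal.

Mask = ~(1 << 0) = 1111111110
Bit 0 of A is 1, so AND-ing with the mask clears it to 0.
  0011010011
& 1111111110
------------
  0011010010

Answer: 0011010010 (210)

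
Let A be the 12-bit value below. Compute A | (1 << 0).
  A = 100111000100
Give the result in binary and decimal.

Mask = 1 << 0 = 000000000001
Bit 0 of A is 0, so OR-ing with the mask flips it to 1.
  100111000100
| 000000000001
--------------
  100111000101

Answer: 100111000101 (2501)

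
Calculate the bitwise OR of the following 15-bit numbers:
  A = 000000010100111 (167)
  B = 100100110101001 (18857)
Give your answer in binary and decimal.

Apply | to each column (1 where either bit is 1):
  000000010100111
| 100100110101001
-----------------
  100100110101111

Answer: 100100110101111 (18863)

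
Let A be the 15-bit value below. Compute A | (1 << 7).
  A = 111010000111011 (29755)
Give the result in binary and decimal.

Mask = 1 << 7 = 000000010000000
Bit 7 of A is 0, so OR-ing with the mask flips it to 1.
  111010000111011
| 000000010000000
-----------------
  111010010111011

Answer: 111010010111011 (29883)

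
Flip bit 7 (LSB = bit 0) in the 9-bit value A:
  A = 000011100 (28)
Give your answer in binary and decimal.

Mask = 1 << 7 = 010000000
Bit 7 of A is 0; XOR with the mask flips it to 1.
  000011100
^ 010000000
-----------
  010011100

Answer: 010011100 (156)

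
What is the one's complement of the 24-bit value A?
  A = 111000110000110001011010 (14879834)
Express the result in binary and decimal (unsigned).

Flip each bit (0->1, 1->0):
  111000110000110001011010
  000111001111001110100101

Answer: 000111001111001110100101 (1897381)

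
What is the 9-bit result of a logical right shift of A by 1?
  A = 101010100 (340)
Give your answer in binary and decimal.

Logical shift right by 1: drop the bottom 1 bit(s), prepend 1 zero(s) on the left.
  101010100  ->  keep [10101010], discard [0], prepend 0
= 010101010

Answer: 010101010 (170)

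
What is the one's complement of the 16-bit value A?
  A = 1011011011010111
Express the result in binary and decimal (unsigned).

Flip each bit (0->1, 1->0):
  1011011011010111
  0100100100101000

Answer: 0100100100101000 (18728)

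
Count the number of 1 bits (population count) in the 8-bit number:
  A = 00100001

00100001
1-bits at positions (from bit 0 = LSB): 0, 5
Count = 2

Answer: 2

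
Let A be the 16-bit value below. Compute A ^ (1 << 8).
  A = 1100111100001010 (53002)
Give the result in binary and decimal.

Mask = 1 << 8 = 0000000100000000
Bit 8 of A is 1; XOR with the mask flips it to 0.
  1100111100001010
^ 0000000100000000
------------------
  1100111000001010

Answer: 1100111000001010 (52746)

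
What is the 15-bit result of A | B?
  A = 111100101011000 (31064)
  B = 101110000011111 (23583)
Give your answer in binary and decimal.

Apply | to each column (1 where either bit is 1):
  111100101011000
| 101110000011111
-----------------
  111110101011111

Answer: 111110101011111 (32095)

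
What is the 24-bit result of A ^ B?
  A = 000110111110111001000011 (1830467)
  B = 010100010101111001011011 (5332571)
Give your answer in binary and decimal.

Apply ^ to each column (1 where bits differ):
  000110111110111001000011
^ 010100010101111001011011
--------------------------
  010010101011000000011000

Answer: 010010101011000000011000 (4894744)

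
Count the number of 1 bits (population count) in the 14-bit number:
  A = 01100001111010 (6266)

01100001111010
1-bits at positions (from bit 0 = LSB): 1, 3, 4, 5, 6, 11, 12
Count = 7

Answer: 7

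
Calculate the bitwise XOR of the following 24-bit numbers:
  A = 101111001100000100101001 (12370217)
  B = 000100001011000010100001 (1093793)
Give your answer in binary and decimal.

Apply ^ to each column (1 where bits differ):
  101111001100000100101001
^ 000100001011000010100001
--------------------------
  101011000111000110001000

Answer: 101011000111000110001000 (11301256)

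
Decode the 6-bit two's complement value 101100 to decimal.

MSB is 1, so the value is negative. Find the magnitude:
1. Invert bits:  010011
2. Add 1:        010100  = 20
3. Apply sign:   -20

Answer: -20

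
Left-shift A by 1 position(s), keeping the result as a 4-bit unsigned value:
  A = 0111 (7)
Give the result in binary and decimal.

Shift left by 1: drop the top 1 bit(s), append 1 zero(s) on the right.
  0111  ->  discard [0], keep [111], append 0
= 1110

Answer: 1110 (14)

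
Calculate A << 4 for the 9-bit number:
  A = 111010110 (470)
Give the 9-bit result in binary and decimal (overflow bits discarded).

Shift left by 4: drop the top 4 bit(s), append 4 zero(s) on the right.
  111010110  ->  discard [1110], keep [10110], append 0000
= 101100000

Answer: 101100000 (352)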